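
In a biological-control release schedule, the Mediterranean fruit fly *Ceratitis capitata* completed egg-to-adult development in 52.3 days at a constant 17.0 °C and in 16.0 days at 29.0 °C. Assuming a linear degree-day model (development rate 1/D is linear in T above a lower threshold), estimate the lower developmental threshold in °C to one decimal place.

Linear rate model ⇒ the product D·(T − T_b) is constant across temperatures.
52.3·(17.0 − T_b) = 16.0·(29.0 − T_b)
T_b = (52.3·17.0 − 16.0·29.0) / (52.3 − 16.0) = 425.10 / 36.3 = 11.711 °C ≈ 11.7 °C.

11.7 °C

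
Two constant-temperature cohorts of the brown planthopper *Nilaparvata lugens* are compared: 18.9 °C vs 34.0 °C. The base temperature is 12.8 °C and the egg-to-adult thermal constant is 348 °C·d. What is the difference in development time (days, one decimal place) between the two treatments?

40.6 days

At 18.9 °C: 348 / (18.9 − 12.8) = 348 / 6.1 = 57.049 d.
At 34.0 °C: 348 / (34.0 − 12.8) = 348 / 21.2 = 16.415 d.
Difference = |57.049 − 16.415| = 40.634 ≈ 40.6 days.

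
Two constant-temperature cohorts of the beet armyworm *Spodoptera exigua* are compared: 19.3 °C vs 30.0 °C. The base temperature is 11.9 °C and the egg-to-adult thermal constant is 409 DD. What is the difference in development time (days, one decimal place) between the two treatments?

32.7 days

At 19.3 °C: 409 / (19.3 − 11.9) = 409 / 7.4 = 55.270 d.
At 30.0 °C: 409 / (30.0 − 11.9) = 409 / 18.1 = 22.597 d.
Difference = |55.270 − 22.597| = 32.674 ≈ 32.7 days.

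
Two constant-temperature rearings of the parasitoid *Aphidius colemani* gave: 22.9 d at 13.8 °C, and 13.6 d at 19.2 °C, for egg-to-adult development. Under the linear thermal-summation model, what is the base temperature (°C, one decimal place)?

5.9 °C

Under the model K = D·(T − T_b), so D₁·(T₁ − T_b) = D₂·(T₂ − T_b).
22.9·(13.8 − T_b) = 13.6·(19.2 − T_b)
T_b = (22.9·13.8 − 13.6·19.2) / (22.9 − 13.6) = 54.90 / 9.3 = 5.903 °C ≈ 5.9 °C.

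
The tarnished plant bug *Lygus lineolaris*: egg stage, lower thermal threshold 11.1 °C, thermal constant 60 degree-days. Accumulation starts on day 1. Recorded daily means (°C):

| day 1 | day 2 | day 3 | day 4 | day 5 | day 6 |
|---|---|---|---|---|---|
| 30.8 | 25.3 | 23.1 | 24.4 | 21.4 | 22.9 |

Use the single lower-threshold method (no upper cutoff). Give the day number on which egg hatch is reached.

day 5

Daily DD above 11.1 °C: 19.7, 14.2, 12.0, 13.3, 10.3, 11.8.
Cumulative: 19.7, 33.9, 45.9, 59.2, 69.5, 81.3.
The total first reaches 60 DD on day 5.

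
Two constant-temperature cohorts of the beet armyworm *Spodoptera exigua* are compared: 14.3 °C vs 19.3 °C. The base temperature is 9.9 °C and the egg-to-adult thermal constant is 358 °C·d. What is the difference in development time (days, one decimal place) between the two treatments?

43.3 days

At 14.3 °C: 358 / (14.3 − 9.9) = 358 / 4.4 = 81.364 d.
At 19.3 °C: 358 / (19.3 − 9.9) = 358 / 9.4 = 38.085 d.
Difference = |81.364 − 38.085| = 43.279 ≈ 43.3 days.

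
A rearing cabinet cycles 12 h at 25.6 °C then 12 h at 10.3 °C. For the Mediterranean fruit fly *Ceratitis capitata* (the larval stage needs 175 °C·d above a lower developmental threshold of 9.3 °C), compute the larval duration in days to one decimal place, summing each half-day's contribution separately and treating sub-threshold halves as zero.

Day half: max(0, 25.6 − 9.3) × 0.5 = 16.3 × 0.5 = 8.15 DD.
Night half: max(0, 10.3 − 9.3) × 0.5 = 1.0 × 0.5 = 0.50 DD.
Per 24 h: 8.65 DD/day.
Duration = 175 / 8.65 = 20.231 ≈ 20.2 days.

20.2 days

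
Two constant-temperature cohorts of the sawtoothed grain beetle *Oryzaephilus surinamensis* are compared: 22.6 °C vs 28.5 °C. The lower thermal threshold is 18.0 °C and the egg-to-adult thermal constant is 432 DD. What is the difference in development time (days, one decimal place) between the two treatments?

At 22.6 °C: 432 / (22.6 − 18.0) = 432 / 4.6 = 93.913 d.
At 28.5 °C: 432 / (28.5 − 18.0) = 432 / 10.5 = 41.143 d.
Difference = |93.913 − 41.143| = 52.770 ≈ 52.8 days.

52.8 days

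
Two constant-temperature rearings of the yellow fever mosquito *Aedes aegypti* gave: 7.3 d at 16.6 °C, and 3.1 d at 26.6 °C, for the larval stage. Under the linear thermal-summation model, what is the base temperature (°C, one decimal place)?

9.2 °C

Linear rate model ⇒ the product D·(T − T_b) is constant across temperatures.
7.3·(16.6 − T_b) = 3.1·(26.6 − T_b)
T_b = (7.3·16.6 − 3.1·26.6) / (7.3 − 3.1) = 38.72 / 4.2 = 9.219 °C ≈ 9.2 °C.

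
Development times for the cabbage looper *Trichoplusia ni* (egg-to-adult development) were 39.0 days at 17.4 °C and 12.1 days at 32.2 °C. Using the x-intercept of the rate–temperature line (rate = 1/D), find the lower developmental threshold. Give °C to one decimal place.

10.7 °C

Under the model K = D·(T − T_b), so D₁·(T₁ − T_b) = D₂·(T₂ − T_b).
39.0·(17.4 − T_b) = 12.1·(32.2 − T_b)
T_b = (39.0·17.4 − 12.1·32.2) / (39.0 − 12.1) = 288.98 / 26.9 = 10.743 °C ≈ 10.7 °C.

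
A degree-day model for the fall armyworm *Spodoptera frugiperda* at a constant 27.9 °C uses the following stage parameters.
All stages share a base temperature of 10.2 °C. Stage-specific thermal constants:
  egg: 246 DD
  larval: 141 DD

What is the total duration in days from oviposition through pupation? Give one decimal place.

21.9 days

Daily accumulation at 27.9 °C = 27.9 − 10.2 = 17.7 DD/day.
Total K = 246 + 141 = 387 DD.
Total duration = 387 / 17.7 = 21.864 ≈ 21.9 days.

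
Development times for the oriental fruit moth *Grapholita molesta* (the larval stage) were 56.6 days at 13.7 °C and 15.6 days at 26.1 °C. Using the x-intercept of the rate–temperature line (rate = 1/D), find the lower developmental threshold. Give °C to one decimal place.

Equal thermal constants: D₁(T₁ − T_b) = D₂(T₂ − T_b).
56.6·(13.7 − T_b) = 15.6·(26.1 − T_b)
T_b = (56.6·13.7 − 15.6·26.1) / (56.6 − 15.6) = 368.26 / 41.0 = 8.982 °C ≈ 9.0 °C.

9.0 °C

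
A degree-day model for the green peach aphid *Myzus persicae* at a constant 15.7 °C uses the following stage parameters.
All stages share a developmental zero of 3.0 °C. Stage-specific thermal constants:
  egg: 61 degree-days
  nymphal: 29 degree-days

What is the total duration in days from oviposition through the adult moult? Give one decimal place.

Daily accumulation at 15.7 °C = 15.7 − 3.0 = 12.7 DD/day.
Total K = 61 + 29 = 90 DD.
Total duration = 90 / 12.7 = 7.087 ≈ 7.1 days.

7.1 days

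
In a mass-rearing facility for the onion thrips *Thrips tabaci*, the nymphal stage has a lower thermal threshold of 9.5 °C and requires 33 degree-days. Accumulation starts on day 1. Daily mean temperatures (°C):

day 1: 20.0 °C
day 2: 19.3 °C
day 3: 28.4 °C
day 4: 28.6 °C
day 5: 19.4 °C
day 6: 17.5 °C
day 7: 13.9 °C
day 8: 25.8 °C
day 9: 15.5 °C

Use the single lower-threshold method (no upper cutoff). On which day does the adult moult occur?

day 3

Daily DD above 9.5 °C: 10.5, 9.8, 18.9, 19.1, 9.9, 8.0, 4.4, 16.3, 6.0.
Cumulative: 10.5, 20.3, 39.2, 58.3, 68.2, 76.2, 80.6, 96.9, 102.9.
The total first reaches 33 DD on day 3.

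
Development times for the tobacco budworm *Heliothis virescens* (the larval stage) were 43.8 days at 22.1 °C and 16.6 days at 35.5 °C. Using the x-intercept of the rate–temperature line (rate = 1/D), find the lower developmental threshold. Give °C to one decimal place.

13.9 °C

Linear rate model ⇒ the product D·(T − T_b) is constant across temperatures.
43.8·(22.1 − T_b) = 16.6·(35.5 − T_b)
T_b = (43.8·22.1 − 16.6·35.5) / (43.8 − 16.6) = 378.68 / 27.2 = 13.922 °C ≈ 13.9 °C.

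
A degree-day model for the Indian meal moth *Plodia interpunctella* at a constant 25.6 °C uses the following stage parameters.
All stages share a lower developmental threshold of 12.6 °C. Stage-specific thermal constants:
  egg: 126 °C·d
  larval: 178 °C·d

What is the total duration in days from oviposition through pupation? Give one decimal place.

Daily accumulation at 25.6 °C = 25.6 − 12.6 = 13.0 DD/day.
Total K = 126 + 178 = 304 DD.
Total duration = 304 / 13.0 = 23.385 ≈ 23.4 days.

23.4 days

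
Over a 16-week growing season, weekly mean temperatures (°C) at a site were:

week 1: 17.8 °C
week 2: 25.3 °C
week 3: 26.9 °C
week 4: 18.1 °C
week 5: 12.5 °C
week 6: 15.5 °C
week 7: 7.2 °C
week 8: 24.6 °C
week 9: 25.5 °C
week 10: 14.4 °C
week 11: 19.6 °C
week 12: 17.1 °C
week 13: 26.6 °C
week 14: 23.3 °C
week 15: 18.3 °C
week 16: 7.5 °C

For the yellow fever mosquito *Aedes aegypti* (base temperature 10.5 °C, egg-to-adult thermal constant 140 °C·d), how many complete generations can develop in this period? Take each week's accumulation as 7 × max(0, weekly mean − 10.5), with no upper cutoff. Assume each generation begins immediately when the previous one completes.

6 generations

Weekly DD (7 × max(0, T̄ − 10.5)): 51.1, 103.6, 114.8, 53.2, 14.0, 35.0, 0.0, 98.7, 105.0, 27.3, 63.7, 46.2, 112.7, 89.6, 54.6, 0.0.
Season total = 969.5 DD.
Complete generations = ⌊969.5 / 140⌋ = 6.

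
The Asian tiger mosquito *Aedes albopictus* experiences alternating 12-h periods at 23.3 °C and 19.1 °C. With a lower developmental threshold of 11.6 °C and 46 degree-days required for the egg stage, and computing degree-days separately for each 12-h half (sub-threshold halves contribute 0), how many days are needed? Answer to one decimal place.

Day half: max(0, 23.3 − 11.6) × 0.5 = 11.7 × 0.5 = 5.85 DD.
Night half: max(0, 19.1 − 11.6) × 0.5 = 7.5 × 0.5 = 3.75 DD.
Per 24 h: 9.60 DD/day.
Duration = 46 / 9.60 = 4.792 ≈ 4.8 days.

4.8 days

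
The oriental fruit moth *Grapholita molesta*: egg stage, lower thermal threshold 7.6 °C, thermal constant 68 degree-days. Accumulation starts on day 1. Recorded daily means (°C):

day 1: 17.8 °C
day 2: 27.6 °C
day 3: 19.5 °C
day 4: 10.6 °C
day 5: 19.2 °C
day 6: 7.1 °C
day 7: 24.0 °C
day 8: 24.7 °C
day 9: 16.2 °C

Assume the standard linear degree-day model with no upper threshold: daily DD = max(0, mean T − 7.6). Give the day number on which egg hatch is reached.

day 7

Daily DD above 7.6 °C: 10.2, 20.0, 11.9, 3.0, 11.6, 0.0, 16.4, 17.1, 8.6.
Cumulative: 10.2, 30.2, 42.1, 45.1, 56.7, 56.7, 73.1, 90.2, 98.8.
The total first reaches 68 DD on day 7.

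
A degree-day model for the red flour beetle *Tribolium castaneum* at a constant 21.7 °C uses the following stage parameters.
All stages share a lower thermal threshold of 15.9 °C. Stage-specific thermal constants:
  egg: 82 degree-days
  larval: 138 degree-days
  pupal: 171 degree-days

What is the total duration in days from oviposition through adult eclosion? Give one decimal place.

Daily accumulation at 21.7 °C = 21.7 − 15.9 = 5.8 DD/day.
Total K = 82 + 138 + 171 = 391 DD.
Total duration = 391 / 5.8 = 67.414 ≈ 67.4 days.

67.4 days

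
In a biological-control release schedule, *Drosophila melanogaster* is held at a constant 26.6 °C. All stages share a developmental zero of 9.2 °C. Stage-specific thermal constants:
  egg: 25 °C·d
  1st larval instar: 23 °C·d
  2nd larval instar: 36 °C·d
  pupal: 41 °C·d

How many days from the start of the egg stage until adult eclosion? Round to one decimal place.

Daily accumulation at 26.6 °C = 26.6 − 9.2 = 17.4 DD/day.
Total K = 25 + 23 + 36 + 41 = 125 DD.
Total duration = 125 / 17.4 = 7.184 ≈ 7.2 days.

7.2 days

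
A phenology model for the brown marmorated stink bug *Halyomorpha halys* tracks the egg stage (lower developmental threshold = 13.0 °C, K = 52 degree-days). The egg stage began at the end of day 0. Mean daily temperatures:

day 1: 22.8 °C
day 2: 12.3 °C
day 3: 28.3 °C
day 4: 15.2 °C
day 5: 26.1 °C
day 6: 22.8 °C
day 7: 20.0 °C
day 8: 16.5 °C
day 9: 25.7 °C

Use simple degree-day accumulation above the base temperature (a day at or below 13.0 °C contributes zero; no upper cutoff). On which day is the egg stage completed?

Daily DD above 13.0 °C: 9.8, 0.0, 15.3, 2.2, 13.1, 9.8, 7.0, 3.5, 12.7.
Cumulative: 9.8, 9.8, 25.1, 27.3, 40.4, 50.2, 57.2, 60.7, 73.4.
The total first reaches 52 DD on day 7.

day 7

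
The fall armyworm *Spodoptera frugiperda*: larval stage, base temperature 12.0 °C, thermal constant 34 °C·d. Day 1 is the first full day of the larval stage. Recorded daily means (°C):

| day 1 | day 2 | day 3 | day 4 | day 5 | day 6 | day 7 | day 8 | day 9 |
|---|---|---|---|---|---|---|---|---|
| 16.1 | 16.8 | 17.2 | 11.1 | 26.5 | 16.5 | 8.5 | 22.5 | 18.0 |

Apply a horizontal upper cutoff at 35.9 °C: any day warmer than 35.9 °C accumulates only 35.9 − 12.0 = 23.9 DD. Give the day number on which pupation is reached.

day 8

Daily DD above 12.0 °C (capped at 23.9): 4.1, 4.8, 5.2, 0.0, 14.5, 4.5, 0.0, 10.5, 6.0.
Cumulative: 4.1, 8.9, 14.1, 14.1, 28.6, 33.1, 33.1, 43.6, 49.6.
The total first reaches 34 DD on day 8.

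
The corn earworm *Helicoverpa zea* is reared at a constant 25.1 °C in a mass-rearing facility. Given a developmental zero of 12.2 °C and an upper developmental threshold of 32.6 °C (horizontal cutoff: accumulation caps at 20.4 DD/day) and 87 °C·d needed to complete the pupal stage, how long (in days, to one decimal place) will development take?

Daily accumulation = 25.1 − 12.2 = 12.9 DD/day.
Duration = 87 / 12.9 = 6.744 ≈ 6.7 days.

6.7 days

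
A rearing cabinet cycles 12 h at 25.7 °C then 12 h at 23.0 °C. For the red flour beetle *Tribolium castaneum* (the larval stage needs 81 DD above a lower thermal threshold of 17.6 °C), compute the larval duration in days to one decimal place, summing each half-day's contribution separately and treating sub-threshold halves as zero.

12.0 days

Day half: max(0, 25.7 − 17.6) × 0.5 = 8.1 × 0.5 = 4.05 DD.
Night half: max(0, 23.0 − 17.6) × 0.5 = 5.4 × 0.5 = 2.70 DD.
Per 24 h: 6.75 DD/day.
Duration = 81 / 6.75 = 12.000 ≈ 12.0 days.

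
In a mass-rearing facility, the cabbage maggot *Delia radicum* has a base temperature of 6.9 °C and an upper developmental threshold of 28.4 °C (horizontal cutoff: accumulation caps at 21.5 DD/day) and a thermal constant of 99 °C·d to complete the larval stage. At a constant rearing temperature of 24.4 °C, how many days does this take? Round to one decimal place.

5.7 days

Daily accumulation = 24.4 − 6.9 = 17.5 DD/day.
Duration = 99 / 17.5 = 5.657 ≈ 5.7 days.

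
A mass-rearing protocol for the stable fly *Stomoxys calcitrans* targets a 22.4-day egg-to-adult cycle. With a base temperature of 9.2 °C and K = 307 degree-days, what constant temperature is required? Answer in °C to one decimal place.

22.9 °C

Required daily accumulation = 307 / 22.4 = 13.705 DD/day.
T = T_base + 13.705 = 9.2 + 13.705 = 22.905 ≈ 22.9 °C.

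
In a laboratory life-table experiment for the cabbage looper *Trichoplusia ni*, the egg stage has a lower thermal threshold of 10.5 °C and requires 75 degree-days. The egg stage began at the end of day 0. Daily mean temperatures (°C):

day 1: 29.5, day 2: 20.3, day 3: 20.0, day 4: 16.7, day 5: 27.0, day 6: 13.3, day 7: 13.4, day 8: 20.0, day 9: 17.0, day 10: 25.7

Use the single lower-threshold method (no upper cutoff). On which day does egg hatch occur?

Daily DD above 10.5 °C: 19.0, 9.8, 9.5, 6.2, 16.5, 2.8, 2.9, 9.5, 6.5, 15.2.
Cumulative: 19.0, 28.8, 38.3, 44.5, 61.0, 63.8, 66.7, 76.2, 82.7, 97.9.
The total first reaches 75 DD on day 8.

day 8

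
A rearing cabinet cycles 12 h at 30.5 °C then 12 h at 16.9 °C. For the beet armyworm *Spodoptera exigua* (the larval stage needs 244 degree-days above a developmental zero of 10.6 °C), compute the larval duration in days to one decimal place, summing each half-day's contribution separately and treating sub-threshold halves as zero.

18.6 days

Day half: max(0, 30.5 − 10.6) × 0.5 = 19.9 × 0.5 = 9.95 DD.
Night half: max(0, 16.9 − 10.6) × 0.5 = 6.3 × 0.5 = 3.15 DD.
Per 24 h: 13.10 DD/day.
Duration = 244 / 13.10 = 18.626 ≈ 18.6 days.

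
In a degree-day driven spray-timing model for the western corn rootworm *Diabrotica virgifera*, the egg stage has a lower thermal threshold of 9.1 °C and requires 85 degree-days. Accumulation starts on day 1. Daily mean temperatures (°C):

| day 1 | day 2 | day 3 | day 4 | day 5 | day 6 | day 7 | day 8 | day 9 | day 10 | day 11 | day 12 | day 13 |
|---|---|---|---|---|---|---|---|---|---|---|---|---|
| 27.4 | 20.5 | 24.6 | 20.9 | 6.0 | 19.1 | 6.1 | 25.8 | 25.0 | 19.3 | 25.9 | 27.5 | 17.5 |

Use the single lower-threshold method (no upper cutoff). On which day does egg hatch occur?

day 9

Daily DD above 9.1 °C: 18.3, 11.4, 15.5, 11.8, 0.0, 10.0, 0.0, 16.7, 15.9, 10.2, 16.8, 18.4, 8.4.
Cumulative: 18.3, 29.7, 45.2, 57.0, 57.0, 67.0, 67.0, 83.7, 99.6, 109.8, 126.6, 145.0, 153.4.
The total first reaches 85 DD on day 9.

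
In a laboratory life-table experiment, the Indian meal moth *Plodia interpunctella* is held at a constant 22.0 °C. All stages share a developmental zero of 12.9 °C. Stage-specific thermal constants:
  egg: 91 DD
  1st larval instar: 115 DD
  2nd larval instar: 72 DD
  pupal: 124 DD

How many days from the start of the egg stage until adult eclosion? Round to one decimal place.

44.2 days

Daily accumulation at 22.0 °C = 22.0 − 12.9 = 9.1 DD/day.
Total K = 91 + 115 + 72 + 124 = 402 DD.
Total duration = 402 / 9.1 = 44.176 ≈ 44.2 days.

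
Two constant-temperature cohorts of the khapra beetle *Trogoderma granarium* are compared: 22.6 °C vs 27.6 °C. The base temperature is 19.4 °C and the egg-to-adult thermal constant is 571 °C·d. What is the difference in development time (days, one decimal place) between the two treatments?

At 22.6 °C: 571 / (22.6 − 19.4) = 571 / 3.2 = 178.437 d.
At 27.6 °C: 571 / (27.6 − 19.4) = 571 / 8.2 = 69.634 d.
Difference = |178.437 − 69.634| = 108.803 ≈ 108.8 days.

108.8 days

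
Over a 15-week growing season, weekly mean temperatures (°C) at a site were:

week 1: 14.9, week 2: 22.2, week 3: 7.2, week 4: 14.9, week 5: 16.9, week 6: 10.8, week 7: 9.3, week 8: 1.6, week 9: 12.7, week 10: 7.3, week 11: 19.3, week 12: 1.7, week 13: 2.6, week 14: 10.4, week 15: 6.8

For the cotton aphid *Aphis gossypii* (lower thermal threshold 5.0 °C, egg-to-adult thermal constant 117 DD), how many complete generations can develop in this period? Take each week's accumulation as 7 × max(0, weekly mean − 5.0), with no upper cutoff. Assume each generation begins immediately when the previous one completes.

5 generations

Weekly DD (7 × max(0, T̄ − 5.0)): 69.3, 120.4, 15.4, 69.3, 83.3, 40.6, 30.1, 0.0, 53.9, 16.1, 100.1, 0.0, 0.0, 37.8, 12.6.
Season total = 648.9 DD.
Complete generations = ⌊648.9 / 117⌋ = 5.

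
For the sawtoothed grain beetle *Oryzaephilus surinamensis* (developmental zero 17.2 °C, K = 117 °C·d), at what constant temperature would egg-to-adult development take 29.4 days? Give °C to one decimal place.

Required daily accumulation = 117 / 29.4 = 3.980 DD/day.
T = T_base + 3.980 = 17.2 + 3.980 = 21.180 ≈ 21.2 °C.

21.2 °C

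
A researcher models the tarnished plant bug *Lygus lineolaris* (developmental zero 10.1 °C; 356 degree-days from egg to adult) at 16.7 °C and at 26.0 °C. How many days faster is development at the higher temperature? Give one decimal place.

At 16.7 °C: 356 / (16.7 − 10.1) = 356 / 6.6 = 53.939 d.
At 26.0 °C: 356 / (26.0 − 10.1) = 356 / 15.9 = 22.390 d.
Difference = |53.939 − 22.390| = 31.549 ≈ 31.5 days.

31.5 days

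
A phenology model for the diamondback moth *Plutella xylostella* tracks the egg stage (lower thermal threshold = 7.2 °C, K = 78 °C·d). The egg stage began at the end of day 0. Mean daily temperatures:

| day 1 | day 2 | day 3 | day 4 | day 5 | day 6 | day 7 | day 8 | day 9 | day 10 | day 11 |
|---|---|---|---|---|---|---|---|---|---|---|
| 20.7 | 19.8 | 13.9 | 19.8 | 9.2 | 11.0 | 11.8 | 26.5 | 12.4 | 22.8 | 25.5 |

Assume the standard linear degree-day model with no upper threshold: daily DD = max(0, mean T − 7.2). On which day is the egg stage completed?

day 9

Daily DD above 7.2 °C: 13.5, 12.6, 6.7, 12.6, 2.0, 3.8, 4.6, 19.3, 5.2, 15.6, 18.3.
Cumulative: 13.5, 26.1, 32.8, 45.4, 47.4, 51.2, 55.8, 75.1, 80.3, 95.9, 114.2.
The total first reaches 78 DD on day 9.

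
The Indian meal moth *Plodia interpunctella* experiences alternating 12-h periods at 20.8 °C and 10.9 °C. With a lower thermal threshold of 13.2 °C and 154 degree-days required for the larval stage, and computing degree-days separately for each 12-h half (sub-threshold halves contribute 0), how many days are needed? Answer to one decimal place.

40.5 days

Day half: max(0, 20.8 − 13.2) × 0.5 = 7.6 × 0.5 = 3.80 DD.
Night half: max(0, 10.9 − 13.2) × 0.5 = 0.0 × 0.5 = 0.00 DD.
Per 24 h: 3.80 DD/day.
Duration = 154 / 3.80 = 40.526 ≈ 40.5 days.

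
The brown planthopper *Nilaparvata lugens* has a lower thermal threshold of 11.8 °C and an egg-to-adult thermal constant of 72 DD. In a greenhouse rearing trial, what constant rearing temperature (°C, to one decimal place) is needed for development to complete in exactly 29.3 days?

14.3 °C

Required daily accumulation = 72 / 29.3 = 2.457 DD/day.
T = T_base + 2.457 = 11.8 + 2.457 = 14.257 ≈ 14.3 °C.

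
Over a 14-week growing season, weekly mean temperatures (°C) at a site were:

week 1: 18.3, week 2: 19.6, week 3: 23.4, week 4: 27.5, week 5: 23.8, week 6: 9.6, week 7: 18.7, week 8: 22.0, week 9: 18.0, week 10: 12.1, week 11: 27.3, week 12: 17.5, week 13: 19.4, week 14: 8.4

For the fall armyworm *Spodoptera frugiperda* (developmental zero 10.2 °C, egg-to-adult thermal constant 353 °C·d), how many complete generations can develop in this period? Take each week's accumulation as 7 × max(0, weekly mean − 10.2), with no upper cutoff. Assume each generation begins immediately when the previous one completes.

Weekly DD (7 × max(0, T̄ − 10.2)): 56.7, 65.8, 92.4, 121.1, 95.2, 0.0, 59.5, 82.6, 54.6, 13.3, 119.7, 51.1, 64.4, 0.0.
Season total = 876.4 DD.
Complete generations = ⌊876.4 / 353⌋ = 2.

2 generations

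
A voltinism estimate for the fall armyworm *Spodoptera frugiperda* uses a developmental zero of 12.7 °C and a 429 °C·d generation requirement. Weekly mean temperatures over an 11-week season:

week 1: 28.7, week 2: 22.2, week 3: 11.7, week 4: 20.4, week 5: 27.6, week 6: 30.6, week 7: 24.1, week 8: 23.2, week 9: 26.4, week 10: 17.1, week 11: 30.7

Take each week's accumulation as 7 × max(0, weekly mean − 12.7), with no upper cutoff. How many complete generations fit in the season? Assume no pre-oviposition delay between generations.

Weekly DD (7 × max(0, T̄ − 12.7)): 112.0, 66.5, 0.0, 53.9, 104.3, 125.3, 79.8, 73.5, 95.9, 30.8, 126.0.
Season total = 868.0 DD.
Complete generations = ⌊868.0 / 429⌋ = 2.

2 generations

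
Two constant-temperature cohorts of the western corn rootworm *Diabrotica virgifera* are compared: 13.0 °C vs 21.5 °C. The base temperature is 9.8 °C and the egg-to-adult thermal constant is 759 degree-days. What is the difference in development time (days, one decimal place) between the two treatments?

At 13.0 °C: 759 / (13.0 − 9.8) = 759 / 3.2 = 237.188 d.
At 21.5 °C: 759 / (21.5 − 9.8) = 759 / 11.7 = 64.872 d.
Difference = |237.188 − 64.872| = 172.316 ≈ 172.3 days.

172.3 days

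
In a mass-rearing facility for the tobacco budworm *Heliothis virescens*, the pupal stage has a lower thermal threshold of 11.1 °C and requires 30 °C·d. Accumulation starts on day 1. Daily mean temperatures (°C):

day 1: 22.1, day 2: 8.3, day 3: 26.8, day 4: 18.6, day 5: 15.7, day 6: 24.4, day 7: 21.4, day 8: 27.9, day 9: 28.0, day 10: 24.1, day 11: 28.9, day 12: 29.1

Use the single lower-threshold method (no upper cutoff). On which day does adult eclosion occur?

day 4

Daily DD above 11.1 °C: 11.0, 0.0, 15.7, 7.5, 4.6, 13.3, 10.3, 16.8, 16.9, 13.0, 17.8, 18.0.
Cumulative: 11.0, 11.0, 26.7, 34.2, 38.8, 52.1, 62.4, 79.2, 96.1, 109.1, 126.9, 144.9.
The total first reaches 30 DD on day 4.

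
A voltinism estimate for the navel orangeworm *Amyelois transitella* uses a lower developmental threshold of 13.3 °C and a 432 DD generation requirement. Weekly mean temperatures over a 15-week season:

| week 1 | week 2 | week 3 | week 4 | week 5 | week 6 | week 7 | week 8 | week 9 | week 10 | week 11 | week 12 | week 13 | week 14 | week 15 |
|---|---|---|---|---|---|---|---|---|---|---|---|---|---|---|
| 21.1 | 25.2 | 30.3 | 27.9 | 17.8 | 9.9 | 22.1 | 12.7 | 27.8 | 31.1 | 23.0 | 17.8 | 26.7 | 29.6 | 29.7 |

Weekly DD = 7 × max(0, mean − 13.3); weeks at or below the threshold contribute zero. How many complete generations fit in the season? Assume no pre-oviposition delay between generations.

2 generations

Weekly DD (7 × max(0, T̄ − 13.3)): 54.6, 83.3, 119.0, 102.2, 31.5, 0.0, 61.6, 0.0, 101.5, 124.6, 67.9, 31.5, 93.8, 114.1, 114.8.
Season total = 1100.4 DD.
Complete generations = ⌊1100.4 / 432⌋ = 2.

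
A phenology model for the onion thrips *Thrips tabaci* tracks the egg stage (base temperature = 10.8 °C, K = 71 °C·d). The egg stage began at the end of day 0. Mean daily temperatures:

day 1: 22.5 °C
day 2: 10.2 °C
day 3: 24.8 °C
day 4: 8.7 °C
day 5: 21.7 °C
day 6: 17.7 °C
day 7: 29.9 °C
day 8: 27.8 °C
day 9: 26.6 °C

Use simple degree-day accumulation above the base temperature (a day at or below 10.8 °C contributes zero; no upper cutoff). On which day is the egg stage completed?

Daily DD above 10.8 °C: 11.7, 0.0, 14.0, 0.0, 10.9, 6.9, 19.1, 17.0, 15.8.
Cumulative: 11.7, 11.7, 25.7, 25.7, 36.6, 43.5, 62.6, 79.6, 95.4.
The total first reaches 71 DD on day 8.

day 8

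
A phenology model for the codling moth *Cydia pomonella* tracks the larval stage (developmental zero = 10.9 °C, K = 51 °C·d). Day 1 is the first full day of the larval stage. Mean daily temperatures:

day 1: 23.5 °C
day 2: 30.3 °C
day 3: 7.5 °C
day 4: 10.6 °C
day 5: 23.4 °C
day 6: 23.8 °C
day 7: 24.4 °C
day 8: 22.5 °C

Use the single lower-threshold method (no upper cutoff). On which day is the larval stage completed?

Daily DD above 10.9 °C: 12.6, 19.4, 0.0, 0.0, 12.5, 12.9, 13.5, 11.6.
Cumulative: 12.6, 32.0, 32.0, 32.0, 44.5, 57.4, 70.9, 82.5.
The total first reaches 51 DD on day 6.

day 6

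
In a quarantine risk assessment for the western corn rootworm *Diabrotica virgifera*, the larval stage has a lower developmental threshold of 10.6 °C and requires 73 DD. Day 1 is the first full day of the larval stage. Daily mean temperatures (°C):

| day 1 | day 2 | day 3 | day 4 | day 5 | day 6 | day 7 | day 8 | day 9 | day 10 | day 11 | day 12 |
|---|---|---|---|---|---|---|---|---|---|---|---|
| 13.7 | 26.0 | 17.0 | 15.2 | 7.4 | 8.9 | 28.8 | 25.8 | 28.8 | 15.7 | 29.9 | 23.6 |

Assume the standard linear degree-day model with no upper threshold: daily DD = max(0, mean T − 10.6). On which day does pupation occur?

day 9

Daily DD above 10.6 °C: 3.1, 15.4, 6.4, 4.6, 0.0, 0.0, 18.2, 15.2, 18.2, 5.1, 19.3, 13.0.
Cumulative: 3.1, 18.5, 24.9, 29.5, 29.5, 29.5, 47.7, 62.9, 81.1, 86.2, 105.5, 118.5.
The total first reaches 73 DD on day 9.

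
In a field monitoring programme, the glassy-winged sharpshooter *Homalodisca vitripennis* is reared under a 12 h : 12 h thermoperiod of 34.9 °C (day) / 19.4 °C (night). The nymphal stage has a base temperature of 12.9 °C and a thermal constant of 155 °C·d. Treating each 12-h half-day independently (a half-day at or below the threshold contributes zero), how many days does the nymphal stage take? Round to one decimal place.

10.9 days

Day half: max(0, 34.9 − 12.9) × 0.5 = 22.0 × 0.5 = 11.00 DD.
Night half: max(0, 19.4 − 12.9) × 0.5 = 6.5 × 0.5 = 3.25 DD.
Per 24 h: 14.25 DD/day.
Duration = 155 / 14.25 = 10.877 ≈ 10.9 days.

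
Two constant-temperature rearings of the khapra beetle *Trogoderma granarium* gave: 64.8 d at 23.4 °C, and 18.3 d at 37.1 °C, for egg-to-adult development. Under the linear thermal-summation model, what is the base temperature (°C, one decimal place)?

Under the model K = D·(T − T_b), so D₁·(T₁ − T_b) = D₂·(T₂ − T_b).
64.8·(23.4 − T_b) = 18.3·(37.1 − T_b)
T_b = (64.8·23.4 − 18.3·37.1) / (64.8 − 18.3) = 837.39 / 46.5 = 18.008 °C ≈ 18.0 °C.

18.0 °C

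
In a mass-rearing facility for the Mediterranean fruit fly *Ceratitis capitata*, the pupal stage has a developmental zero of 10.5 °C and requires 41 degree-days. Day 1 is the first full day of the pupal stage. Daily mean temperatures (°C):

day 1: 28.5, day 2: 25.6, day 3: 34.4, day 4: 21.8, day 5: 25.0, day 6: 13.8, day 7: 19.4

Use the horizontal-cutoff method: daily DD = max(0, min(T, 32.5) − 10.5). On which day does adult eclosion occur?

day 3

Daily DD above 10.5 °C (capped at 22.0): 18.0, 15.1, 22.0, 11.3, 14.5, 3.3, 8.9.
Cumulative: 18.0, 33.1, 55.1, 66.4, 80.9, 84.2, 93.1.
The total first reaches 41 DD on day 3.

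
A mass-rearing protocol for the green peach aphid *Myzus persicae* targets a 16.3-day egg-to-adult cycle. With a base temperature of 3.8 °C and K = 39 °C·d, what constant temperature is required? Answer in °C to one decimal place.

Required daily accumulation = 39 / 16.3 = 2.393 DD/day.
T = T_base + 2.393 = 3.8 + 2.393 = 6.193 ≈ 6.2 °C.

6.2 °C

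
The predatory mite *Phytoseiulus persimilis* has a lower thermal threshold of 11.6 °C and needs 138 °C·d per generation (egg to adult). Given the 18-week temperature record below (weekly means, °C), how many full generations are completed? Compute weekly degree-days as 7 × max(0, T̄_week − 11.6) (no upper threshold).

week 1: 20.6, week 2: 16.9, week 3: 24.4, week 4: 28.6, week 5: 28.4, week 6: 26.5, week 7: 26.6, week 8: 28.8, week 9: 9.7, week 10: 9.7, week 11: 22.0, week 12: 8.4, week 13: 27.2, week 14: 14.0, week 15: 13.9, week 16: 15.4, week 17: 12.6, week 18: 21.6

7 generations

Weekly DD (7 × max(0, T̄ − 11.6)): 63.0, 37.1, 89.6, 119.0, 117.6, 104.3, 105.0, 120.4, 0.0, 0.0, 72.8, 0.0, 109.2, 16.8, 16.1, 26.6, 7.0, 70.0.
Season total = 1074.5 DD.
Complete generations = ⌊1074.5 / 138⌋ = 7.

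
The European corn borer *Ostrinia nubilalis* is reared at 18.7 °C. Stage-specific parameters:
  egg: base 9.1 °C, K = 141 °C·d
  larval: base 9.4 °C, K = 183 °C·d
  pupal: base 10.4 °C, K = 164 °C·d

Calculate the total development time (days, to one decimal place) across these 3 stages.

54.1 days

egg: 141 / (18.7 − 9.1) = 141 / 9.6 = 14.688 d.
larval: 183 / (18.7 − 9.4) = 183 / 9.3 = 19.677 d.
pupal: 164 / (18.7 − 10.4) = 164 / 8.3 = 19.759 d.
Sum = 54.124 ≈ 54.1 days.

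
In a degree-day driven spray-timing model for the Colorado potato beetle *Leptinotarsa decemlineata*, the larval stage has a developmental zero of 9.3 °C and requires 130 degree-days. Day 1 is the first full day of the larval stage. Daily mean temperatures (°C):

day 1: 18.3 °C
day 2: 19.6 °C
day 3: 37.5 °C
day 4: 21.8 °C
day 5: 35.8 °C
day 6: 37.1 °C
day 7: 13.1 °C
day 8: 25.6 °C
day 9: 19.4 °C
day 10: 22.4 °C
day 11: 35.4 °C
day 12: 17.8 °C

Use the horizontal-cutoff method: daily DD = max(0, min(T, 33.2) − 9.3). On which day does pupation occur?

Daily DD above 9.3 °C (capped at 23.9): 9.0, 10.3, 23.9, 12.5, 23.9, 23.9, 3.8, 16.3, 10.1, 13.1, 23.9, 8.5.
Cumulative: 9.0, 19.3, 43.2, 55.7, 79.6, 103.5, 107.3, 123.6, 133.7, 146.8, 170.7, 179.2.
The total first reaches 130 DD on day 9.

day 9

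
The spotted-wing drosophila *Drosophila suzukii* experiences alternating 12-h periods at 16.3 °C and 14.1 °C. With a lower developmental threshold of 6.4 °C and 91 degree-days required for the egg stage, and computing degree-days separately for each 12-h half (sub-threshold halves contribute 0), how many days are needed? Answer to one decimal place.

Day half: max(0, 16.3 − 6.4) × 0.5 = 9.9 × 0.5 = 4.95 DD.
Night half: max(0, 14.1 − 6.4) × 0.5 = 7.7 × 0.5 = 3.85 DD.
Per 24 h: 8.80 DD/day.
Duration = 91 / 8.80 = 10.341 ≈ 10.3 days.

10.3 days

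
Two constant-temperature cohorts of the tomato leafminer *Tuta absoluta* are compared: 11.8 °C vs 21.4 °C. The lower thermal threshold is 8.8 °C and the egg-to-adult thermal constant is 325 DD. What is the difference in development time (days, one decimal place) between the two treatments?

At 11.8 °C: 325 / (11.8 − 8.8) = 325 / 3.0 = 108.333 d.
At 21.4 °C: 325 / (21.4 − 8.8) = 325 / 12.6 = 25.794 d.
Difference = |108.333 − 25.794| = 82.540 ≈ 82.5 days.

82.5 days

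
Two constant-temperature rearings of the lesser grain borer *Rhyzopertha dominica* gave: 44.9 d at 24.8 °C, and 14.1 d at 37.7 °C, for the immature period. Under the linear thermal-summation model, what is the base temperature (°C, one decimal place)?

18.9 °C

Equal thermal constants: D₁(T₁ − T_b) = D₂(T₂ − T_b).
44.9·(24.8 − T_b) = 14.1·(37.7 − T_b)
T_b = (44.9·24.8 − 14.1·37.7) / (44.9 − 14.1) = 581.95 / 30.8 = 18.894 °C ≈ 18.9 °C.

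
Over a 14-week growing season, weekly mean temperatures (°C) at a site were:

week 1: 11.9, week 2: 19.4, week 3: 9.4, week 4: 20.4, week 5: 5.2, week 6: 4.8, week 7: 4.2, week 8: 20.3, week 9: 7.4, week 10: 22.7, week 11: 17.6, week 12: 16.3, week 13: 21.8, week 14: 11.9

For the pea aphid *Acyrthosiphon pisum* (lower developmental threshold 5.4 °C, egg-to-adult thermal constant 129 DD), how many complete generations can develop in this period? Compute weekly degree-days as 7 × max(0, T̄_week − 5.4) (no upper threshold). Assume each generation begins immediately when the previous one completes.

Weekly DD (7 × max(0, T̄ − 5.4)): 45.5, 98.0, 28.0, 105.0, 0.0, 0.0, 0.0, 104.3, 14.0, 121.1, 85.4, 76.3, 114.8, 45.5.
Season total = 837.9 DD.
Complete generations = ⌊837.9 / 129⌋ = 6.

6 generations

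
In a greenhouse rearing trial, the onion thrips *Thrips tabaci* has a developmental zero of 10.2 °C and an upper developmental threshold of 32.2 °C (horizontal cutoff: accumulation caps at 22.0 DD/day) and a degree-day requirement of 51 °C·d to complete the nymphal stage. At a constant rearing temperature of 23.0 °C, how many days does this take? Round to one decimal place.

4.0 days

Daily accumulation = 23.0 − 10.2 = 12.8 DD/day.
Duration = 51 / 12.8 = 3.984 ≈ 4.0 days.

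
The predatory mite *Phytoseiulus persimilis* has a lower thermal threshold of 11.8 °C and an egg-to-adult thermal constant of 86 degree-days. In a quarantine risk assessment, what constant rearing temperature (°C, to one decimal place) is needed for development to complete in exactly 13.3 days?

Required daily accumulation = 86 / 13.3 = 6.466 DD/day.
T = T_base + 6.466 = 11.8 + 6.466 = 18.266 ≈ 18.3 °C.

18.3 °C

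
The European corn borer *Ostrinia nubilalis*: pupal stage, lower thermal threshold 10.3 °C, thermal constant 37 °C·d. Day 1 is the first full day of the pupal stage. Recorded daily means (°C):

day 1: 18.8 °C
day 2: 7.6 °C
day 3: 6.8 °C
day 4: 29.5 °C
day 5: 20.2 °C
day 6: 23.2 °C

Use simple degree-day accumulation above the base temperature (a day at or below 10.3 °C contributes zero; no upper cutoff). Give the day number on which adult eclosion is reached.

Daily DD above 10.3 °C: 8.5, 0.0, 0.0, 19.2, 9.9, 12.9.
Cumulative: 8.5, 8.5, 8.5, 27.7, 37.6, 50.5.
The total first reaches 37 DD on day 5.

day 5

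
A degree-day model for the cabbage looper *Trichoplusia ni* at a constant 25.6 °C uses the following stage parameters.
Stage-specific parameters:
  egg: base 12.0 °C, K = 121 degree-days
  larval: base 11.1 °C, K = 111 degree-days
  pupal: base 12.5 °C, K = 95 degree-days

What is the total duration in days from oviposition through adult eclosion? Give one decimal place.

egg: 121 / (25.6 − 12.0) = 121 / 13.6 = 8.897 d.
larval: 111 / (25.6 − 11.1) = 111 / 14.5 = 7.655 d.
pupal: 95 / (25.6 − 12.5) = 95 / 13.1 = 7.252 d.
Sum = 23.804 ≈ 23.8 days.

23.8 days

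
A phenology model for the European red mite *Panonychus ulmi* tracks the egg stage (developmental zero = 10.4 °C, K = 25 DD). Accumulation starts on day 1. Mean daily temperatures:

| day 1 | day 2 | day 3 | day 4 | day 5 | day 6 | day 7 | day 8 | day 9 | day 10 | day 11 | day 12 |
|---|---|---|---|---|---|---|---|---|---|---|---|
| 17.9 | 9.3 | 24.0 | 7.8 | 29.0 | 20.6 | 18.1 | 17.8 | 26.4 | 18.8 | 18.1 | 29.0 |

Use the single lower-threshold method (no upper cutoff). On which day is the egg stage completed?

day 5

Daily DD above 10.4 °C: 7.5, 0.0, 13.6, 0.0, 18.6, 10.2, 7.7, 7.4, 16.0, 8.4, 7.7, 18.6.
Cumulative: 7.5, 7.5, 21.1, 21.1, 39.7, 49.9, 57.6, 65.0, 81.0, 89.4, 97.1, 115.7.
The total first reaches 25 DD on day 5.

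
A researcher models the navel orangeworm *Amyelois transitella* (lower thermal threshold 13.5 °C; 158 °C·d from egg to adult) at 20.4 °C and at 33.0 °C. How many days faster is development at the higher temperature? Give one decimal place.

At 20.4 °C: 158 / (20.4 − 13.5) = 158 / 6.9 = 22.899 d.
At 33.0 °C: 158 / (33.0 − 13.5) = 158 / 19.5 = 8.103 d.
Difference = |22.899 − 8.103| = 14.796 ≈ 14.8 days.

14.8 days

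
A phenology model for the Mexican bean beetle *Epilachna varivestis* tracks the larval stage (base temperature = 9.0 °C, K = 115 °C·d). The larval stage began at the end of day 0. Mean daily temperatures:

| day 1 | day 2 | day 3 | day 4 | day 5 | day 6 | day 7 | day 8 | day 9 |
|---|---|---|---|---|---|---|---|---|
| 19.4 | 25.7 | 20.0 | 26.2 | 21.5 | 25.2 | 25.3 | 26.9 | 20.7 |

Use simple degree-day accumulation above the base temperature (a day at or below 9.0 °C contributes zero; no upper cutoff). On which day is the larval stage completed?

day 8

Daily DD above 9.0 °C: 10.4, 16.7, 11.0, 17.2, 12.5, 16.2, 16.3, 17.9, 11.7.
Cumulative: 10.4, 27.1, 38.1, 55.3, 67.8, 84.0, 100.3, 118.2, 129.9.
The total first reaches 115 DD on day 8.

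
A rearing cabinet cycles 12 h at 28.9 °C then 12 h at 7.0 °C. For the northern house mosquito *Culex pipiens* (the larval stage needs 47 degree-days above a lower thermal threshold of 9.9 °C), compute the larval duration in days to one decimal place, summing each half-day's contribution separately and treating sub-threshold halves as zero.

4.9 days

Day half: max(0, 28.9 − 9.9) × 0.5 = 19.0 × 0.5 = 9.50 DD.
Night half: max(0, 7.0 − 9.9) × 0.5 = 0.0 × 0.5 = 0.00 DD.
Per 24 h: 9.50 DD/day.
Duration = 47 / 9.50 = 4.947 ≈ 4.9 days.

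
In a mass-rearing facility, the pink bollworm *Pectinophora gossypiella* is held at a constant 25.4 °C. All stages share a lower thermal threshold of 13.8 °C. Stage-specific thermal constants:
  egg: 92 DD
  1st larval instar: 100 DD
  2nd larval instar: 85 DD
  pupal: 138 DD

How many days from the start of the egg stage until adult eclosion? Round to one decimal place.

35.8 days

Daily accumulation at 25.4 °C = 25.4 − 13.8 = 11.6 DD/day.
Total K = 92 + 100 + 85 + 138 = 415 DD.
Total duration = 415 / 11.6 = 35.776 ≈ 35.8 days.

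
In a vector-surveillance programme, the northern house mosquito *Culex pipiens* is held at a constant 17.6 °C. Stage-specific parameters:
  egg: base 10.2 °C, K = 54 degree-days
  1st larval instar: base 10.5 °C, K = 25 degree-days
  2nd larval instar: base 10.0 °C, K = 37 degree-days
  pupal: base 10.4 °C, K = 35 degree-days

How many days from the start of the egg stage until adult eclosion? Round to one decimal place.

egg: 54 / (17.6 − 10.2) = 54 / 7.4 = 7.297 d.
1st larval instar: 25 / (17.6 − 10.5) = 25 / 7.1 = 3.521 d.
2nd larval instar: 37 / (17.6 − 10.0) = 37 / 7.6 = 4.868 d.
pupal: 35 / (17.6 − 10.4) = 35 / 7.2 = 4.861 d.
Sum = 20.548 ≈ 20.5 days.

20.5 days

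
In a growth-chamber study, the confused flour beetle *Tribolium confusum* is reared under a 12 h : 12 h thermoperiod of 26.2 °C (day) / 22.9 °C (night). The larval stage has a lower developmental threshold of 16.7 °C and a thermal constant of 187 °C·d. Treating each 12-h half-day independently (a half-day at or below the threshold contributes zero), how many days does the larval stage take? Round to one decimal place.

Day half: max(0, 26.2 − 16.7) × 0.5 = 9.5 × 0.5 = 4.75 DD.
Night half: max(0, 22.9 − 16.7) × 0.5 = 6.2 × 0.5 = 3.10 DD.
Per 24 h: 7.85 DD/day.
Duration = 187 / 7.85 = 23.822 ≈ 23.8 days.

23.8 days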